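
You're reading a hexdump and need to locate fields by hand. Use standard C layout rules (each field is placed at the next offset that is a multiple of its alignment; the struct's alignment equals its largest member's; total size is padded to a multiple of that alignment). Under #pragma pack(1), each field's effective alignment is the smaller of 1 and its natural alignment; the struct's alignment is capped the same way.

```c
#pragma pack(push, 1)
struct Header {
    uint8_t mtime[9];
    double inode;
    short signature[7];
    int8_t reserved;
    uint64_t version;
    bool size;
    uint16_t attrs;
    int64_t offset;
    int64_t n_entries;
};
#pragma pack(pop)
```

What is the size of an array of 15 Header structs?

885

0..9  mtime  (9B, 1-aligned)
9..17  inode  (8B, 1-aligned)
17..31  signature  (14B, 1-aligned)
31..32  reserved  (1B, 1-aligned)
32..40  version  (8B, 1-aligned)
40..41  size  (1B, 1-aligned)
41..43  attrs  (2B, 1-aligned)
43..51  offset  (8B, 1-aligned)
51..59  n_entries  (8B, 1-aligned)
sizeof = 59, alignof = 1
array of 15: 15 × 59 = 885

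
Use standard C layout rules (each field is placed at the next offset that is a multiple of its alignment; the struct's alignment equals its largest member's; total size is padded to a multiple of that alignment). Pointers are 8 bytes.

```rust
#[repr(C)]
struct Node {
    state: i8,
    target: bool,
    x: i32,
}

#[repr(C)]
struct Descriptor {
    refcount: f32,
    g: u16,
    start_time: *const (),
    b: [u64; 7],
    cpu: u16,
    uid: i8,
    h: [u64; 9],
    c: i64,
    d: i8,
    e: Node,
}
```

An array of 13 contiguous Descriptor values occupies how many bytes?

Node: 0..1  state  (1B, 1-aligned); 1..2  target  (1B, 1-aligned); 2..4  -- padding (2B); 4..8  x  (4B, 4-aligned); sizeof = 8, alignof = 4
0..4  refcount  (4B, 4-aligned)
4..6  g  (2B, 2-aligned)
6..8  -- padding (2B)
8..16  start_time  (8B, 8-aligned)
16..72  b  (56B, 8-aligned)
72..74  cpu  (2B, 2-aligned)
74..75  uid  (1B, 1-aligned)
75..80  -- padding (5B)
80..152  h  (72B, 8-aligned)
152..160  c  (8B, 8-aligned)
160..161  d  (1B, 1-aligned)
161..164  -- padding (3B)
164..172  e  (8B, 4-aligned)
172..176  -- tail padding (4B)
sizeof = 176, alignof = 8
array of 13: 13 × 176 = 2288

2288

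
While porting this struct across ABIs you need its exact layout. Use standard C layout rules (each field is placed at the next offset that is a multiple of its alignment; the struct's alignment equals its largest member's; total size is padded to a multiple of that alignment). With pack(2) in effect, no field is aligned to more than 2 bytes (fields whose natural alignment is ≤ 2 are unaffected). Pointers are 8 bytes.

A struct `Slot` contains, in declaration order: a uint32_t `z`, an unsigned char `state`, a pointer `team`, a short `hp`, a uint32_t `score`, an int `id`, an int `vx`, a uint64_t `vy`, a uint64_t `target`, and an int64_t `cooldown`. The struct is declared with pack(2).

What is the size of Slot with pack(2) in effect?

52

0..4  z  (4B, 2-aligned)
4..5  state  (1B, 1-aligned)
5..6  -- padding (1B)
6..14  team  (8B, 2-aligned)
14..16  hp  (2B, 2-aligned)
16..20  score  (4B, 2-aligned)
20..24  id  (4B, 2-aligned)
24..28  vx  (4B, 2-aligned)
28..36  vy  (8B, 2-aligned)
36..44  target  (8B, 2-aligned)
44..52  cooldown  (8B, 2-aligned)
sizeof = 52, alignof = 2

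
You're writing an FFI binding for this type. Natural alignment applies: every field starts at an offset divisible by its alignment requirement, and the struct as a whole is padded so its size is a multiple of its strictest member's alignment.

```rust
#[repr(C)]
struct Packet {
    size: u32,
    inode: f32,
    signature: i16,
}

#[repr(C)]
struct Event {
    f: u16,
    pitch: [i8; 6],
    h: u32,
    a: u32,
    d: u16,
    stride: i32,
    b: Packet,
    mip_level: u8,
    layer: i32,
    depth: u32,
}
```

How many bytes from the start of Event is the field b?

24

Packet: @0: size [4B, align 4] → 4; @4: inode [4B, align 4] → 8; @8: signature [2B, align 2] → 10; +2 tail pad (align 4); size 12, align 4
@0: f [2B, align 2] → 2
@2: pitch [6B, align 1] → 8
@8: h [4B, align 4] → 12
@12: a [4B, align 4] → 16
@16: d [2B, align 2] → 18
+2 pad (align 4)
@20: stride [4B, align 4] → 24
@24: b [12B, align 4] → 36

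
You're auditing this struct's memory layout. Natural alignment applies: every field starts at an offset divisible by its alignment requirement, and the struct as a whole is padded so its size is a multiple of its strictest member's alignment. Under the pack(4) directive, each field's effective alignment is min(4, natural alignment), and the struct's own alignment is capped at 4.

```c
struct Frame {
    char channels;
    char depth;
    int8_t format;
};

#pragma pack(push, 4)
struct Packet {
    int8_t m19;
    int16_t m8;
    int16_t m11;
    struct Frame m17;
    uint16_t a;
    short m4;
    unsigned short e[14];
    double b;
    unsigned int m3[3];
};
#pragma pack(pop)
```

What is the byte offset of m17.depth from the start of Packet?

7

Frame: 0..1  channels  (1B, 1-aligned); 1..2  depth  (1B, 1-aligned); 2..3  format  (1B, 1-aligned); sizeof = 3, alignof = 1
0..1  m19  (1B, 1-aligned)
1..2  -- padding (1B)
2..4  m8  (2B, 2-aligned)
4..6  m11  (2B, 2-aligned)
6..9  m17  (3B, 1-aligned)
within Frame: depth at 1
6 + 1 = 7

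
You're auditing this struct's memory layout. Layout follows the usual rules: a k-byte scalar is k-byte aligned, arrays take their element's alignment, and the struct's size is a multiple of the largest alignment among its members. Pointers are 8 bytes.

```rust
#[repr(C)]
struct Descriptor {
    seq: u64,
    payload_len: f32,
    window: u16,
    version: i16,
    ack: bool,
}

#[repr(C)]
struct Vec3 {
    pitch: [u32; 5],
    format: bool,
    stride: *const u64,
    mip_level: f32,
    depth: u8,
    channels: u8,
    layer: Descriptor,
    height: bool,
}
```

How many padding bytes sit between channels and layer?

2

Descriptor: @0: seq [8B, align 8] → 8; @8: payload_len [4B, align 4] → 12; @12: window [2B, align 2] → 14; @14: version [2B, align 2] → 16; @16: ack [1B, align 1] → 17; +7 tail pad (align 8); size 24, align 8
@0: pitch [20B, align 4] → 20
@20: format [1B, align 1] → 21
+3 pad (align 8)
@24: stride [8B, align 8] → 32
@32: mip_level [4B, align 4] → 36
@36: depth [1B, align 1] → 37
@37: channels [1B, align 1] → 38
+2 pad (align 8)
@40: layer [24B, align 8] → 64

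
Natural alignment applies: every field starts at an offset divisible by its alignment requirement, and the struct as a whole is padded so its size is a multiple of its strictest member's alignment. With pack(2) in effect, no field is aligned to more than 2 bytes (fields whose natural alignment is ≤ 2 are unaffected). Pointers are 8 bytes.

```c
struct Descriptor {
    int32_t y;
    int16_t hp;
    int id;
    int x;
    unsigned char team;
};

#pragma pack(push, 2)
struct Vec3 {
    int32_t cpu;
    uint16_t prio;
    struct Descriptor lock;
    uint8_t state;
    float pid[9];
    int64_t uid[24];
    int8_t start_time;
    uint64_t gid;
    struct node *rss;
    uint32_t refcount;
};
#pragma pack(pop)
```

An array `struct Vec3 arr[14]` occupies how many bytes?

3892

Descriptor: @0: y [4B, align 4] → 4; @4: hp [2B, align 2] → 6; +2 pad (align 4); @8: id [4B, align 4] → 12; @12: x [4B, align 4] → 16; @16: team [1B, align 1] → 17; +3 tail pad (align 4); size 20, align 4
@0: cpu [4B, align 2] → 4
@4: prio [2B, align 2] → 6
@6: lock [20B, align 2] → 26
@26: state [1B, align 1] → 27
+1 pad (align 2)
@28: pid [36B, align 2] → 64
@64: uid [192B, align 2] → 256
@256: start_time [1B, align 1] → 257
+1 pad (align 2)
@258: gid [8B, align 2] → 266
@266: rss [8B, align 2] → 274
@274: refcount [4B, align 2] → 278
size 278, align 2
array of 14: 14 × 278 = 3892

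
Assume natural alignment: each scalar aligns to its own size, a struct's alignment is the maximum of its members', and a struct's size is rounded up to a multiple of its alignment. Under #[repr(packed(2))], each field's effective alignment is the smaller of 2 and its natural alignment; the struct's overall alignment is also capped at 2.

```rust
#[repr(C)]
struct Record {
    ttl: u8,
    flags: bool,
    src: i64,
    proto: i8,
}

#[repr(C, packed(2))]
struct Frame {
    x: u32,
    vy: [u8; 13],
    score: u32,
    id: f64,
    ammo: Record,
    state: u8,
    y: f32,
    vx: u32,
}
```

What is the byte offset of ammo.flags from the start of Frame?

Record: ttl at 0 (size 1, align 1) → ends 1; flags at 1 (size 1, align 1) → ends 2; pad 6 to align 8 for src; src at 8 (size 8, align 8) → ends 16; proto at 16 (size 1, align 1) → ends 17; tail pad 7 to reach multiple of 8; total 24 bytes, alignment 8
x at 0 (size 4, align 2) → ends 4
vy at 4 (size 13, align 1) → ends 17
pad 1 to align 2 for score
score at 18 (size 4, align 2) → ends 22
id at 22 (size 8, align 2) → ends 30
ammo at 30 (size 24, align 2) → ends 54
within Record: flags at 1
30 + 1 = 31

31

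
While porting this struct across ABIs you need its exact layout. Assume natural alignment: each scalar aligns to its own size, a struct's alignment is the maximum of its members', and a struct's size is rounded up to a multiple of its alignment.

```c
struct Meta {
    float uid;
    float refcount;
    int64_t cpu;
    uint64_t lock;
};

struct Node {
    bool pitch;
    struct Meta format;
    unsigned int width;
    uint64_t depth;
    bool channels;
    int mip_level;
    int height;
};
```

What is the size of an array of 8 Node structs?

512

Meta: uid at 0 (size 4, align 4) → ends 4; refcount at 4 (size 4, align 4) → ends 8; cpu at 8 (size 8, align 8) → ends 16; lock at 16 (size 8, align 8) → ends 24; total 24 bytes, alignment 8
pitch at 0 (size 1, align 1) → ends 1
pad 7 to align 8 for format
format at 8 (size 24, align 8) → ends 32
width at 32 (size 4, align 4) → ends 36
pad 4 to align 8 for depth
depth at 40 (size 8, align 8) → ends 48
channels at 48 (size 1, align 1) → ends 49
pad 3 to align 4 for mip_level
mip_level at 52 (size 4, align 4) → ends 56
height at 56 (size 4, align 4) → ends 60
tail pad 4 to reach multiple of 8
total 64 bytes, alignment 8
array of 8: 8 × 64 = 512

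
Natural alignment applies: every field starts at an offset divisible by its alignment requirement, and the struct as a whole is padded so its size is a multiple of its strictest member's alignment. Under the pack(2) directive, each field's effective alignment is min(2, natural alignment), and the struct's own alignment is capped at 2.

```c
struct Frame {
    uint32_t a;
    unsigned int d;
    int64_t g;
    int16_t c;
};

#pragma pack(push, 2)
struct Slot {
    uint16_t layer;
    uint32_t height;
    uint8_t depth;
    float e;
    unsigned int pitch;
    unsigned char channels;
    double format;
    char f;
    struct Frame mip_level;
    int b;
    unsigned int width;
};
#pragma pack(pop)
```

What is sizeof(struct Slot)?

Frame: a at 0 (size 4, align 4) → ends 4; d at 4 (size 4, align 4) → ends 8; g at 8 (size 8, align 8) → ends 16; c at 16 (size 2, align 2) → ends 18; tail pad 6 to reach multiple of 8; total 24 bytes, alignment 8
layer at 0 (size 2, align 2) → ends 2
height at 2 (size 4, align 2) → ends 6
depth at 6 (size 1, align 1) → ends 7
pad 1 to align 2 for e
e at 8 (size 4, align 2) → ends 12
pitch at 12 (size 4, align 2) → ends 16
channels at 16 (size 1, align 1) → ends 17
pad 1 to align 2 for format
format at 18 (size 8, align 2) → ends 26
f at 26 (size 1, align 1) → ends 27
pad 1 to align 2 for mip_level
mip_level at 28 (size 24, align 2) → ends 52
b at 52 (size 4, align 2) → ends 56
width at 56 (size 4, align 2) → ends 60
total 60 bytes, alignment 2

60 bytes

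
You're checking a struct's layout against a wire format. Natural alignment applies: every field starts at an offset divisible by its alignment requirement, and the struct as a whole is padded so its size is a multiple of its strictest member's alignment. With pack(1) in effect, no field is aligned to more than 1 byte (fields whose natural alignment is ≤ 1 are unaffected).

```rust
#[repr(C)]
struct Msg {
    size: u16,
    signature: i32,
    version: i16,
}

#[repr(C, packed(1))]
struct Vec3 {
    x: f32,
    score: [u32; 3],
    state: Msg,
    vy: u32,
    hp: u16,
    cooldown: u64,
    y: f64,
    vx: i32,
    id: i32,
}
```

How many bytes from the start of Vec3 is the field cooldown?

Msg: size at 0 (size 2, align 2) → ends 2; pad 2 to align 4 for signature; signature at 4 (size 4, align 4) → ends 8; version at 8 (size 2, align 2) → ends 10; tail pad 2 to reach multiple of 4; total 12 bytes, alignment 4
x at 0 (size 4, align 1) → ends 4
score at 4 (size 12, align 1) → ends 16
state at 16 (size 12, align 1) → ends 28
vy at 28 (size 4, align 1) → ends 32
hp at 32 (size 2, align 1) → ends 34
cooldown at 34 (size 8, align 1) → ends 42

34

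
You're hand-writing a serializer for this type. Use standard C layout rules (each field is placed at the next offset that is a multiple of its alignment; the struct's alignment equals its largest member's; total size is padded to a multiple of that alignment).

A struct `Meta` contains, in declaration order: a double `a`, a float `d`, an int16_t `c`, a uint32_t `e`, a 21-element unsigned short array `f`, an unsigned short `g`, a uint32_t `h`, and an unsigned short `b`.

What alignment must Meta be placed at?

8

member alignments: a=8, d=4, c=2, e=4, f=2, g=2, h=4, b=2
max = 8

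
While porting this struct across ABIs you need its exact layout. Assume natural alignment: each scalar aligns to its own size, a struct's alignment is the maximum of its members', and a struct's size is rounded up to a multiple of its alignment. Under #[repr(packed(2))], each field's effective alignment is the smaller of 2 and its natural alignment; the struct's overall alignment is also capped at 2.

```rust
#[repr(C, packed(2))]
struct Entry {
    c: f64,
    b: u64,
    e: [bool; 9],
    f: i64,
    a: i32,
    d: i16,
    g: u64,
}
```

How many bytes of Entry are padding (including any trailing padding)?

@0: c [8B, align 2] → 8
@8: b [8B, align 2] → 16
@16: e [9B, align 1] → 25
+1 pad (align 2)
@26: f [8B, align 2] → 34
@34: a [4B, align 2] → 38
@38: d [2B, align 2] → 40
@40: g [8B, align 2] → 48
size 48, align 2
data bytes 47, size 48 → padding 1

1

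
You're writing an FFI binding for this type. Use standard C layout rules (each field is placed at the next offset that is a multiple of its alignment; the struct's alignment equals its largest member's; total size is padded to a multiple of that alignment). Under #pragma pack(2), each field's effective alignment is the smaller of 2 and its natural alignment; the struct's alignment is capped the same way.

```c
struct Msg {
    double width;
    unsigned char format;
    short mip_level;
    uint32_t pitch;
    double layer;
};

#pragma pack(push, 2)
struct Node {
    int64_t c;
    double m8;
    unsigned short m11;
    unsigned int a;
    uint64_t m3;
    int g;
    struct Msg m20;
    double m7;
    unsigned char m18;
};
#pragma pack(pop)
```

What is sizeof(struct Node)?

Msg: width at 0 (size 8, align 8) → ends 8; format at 8 (size 1, align 1) → ends 9; pad 1 to align 2 for mip_level; mip_level at 10 (size 2, align 2) → ends 12; pitch at 12 (size 4, align 4) → ends 16; layer at 16 (size 8, align 8) → ends 24; total 24 bytes, alignment 8
c at 0 (size 8, align 2) → ends 8
m8 at 8 (size 8, align 2) → ends 16
m11 at 16 (size 2, align 2) → ends 18
a at 18 (size 4, align 2) → ends 22
m3 at 22 (size 8, align 2) → ends 30
g at 30 (size 4, align 2) → ends 34
m20 at 34 (size 24, align 2) → ends 58
m7 at 58 (size 8, align 2) → ends 66
m18 at 66 (size 1, align 1) → ends 67
tail pad 1 to reach multiple of 2
total 68 bytes, alignment 2

68 bytes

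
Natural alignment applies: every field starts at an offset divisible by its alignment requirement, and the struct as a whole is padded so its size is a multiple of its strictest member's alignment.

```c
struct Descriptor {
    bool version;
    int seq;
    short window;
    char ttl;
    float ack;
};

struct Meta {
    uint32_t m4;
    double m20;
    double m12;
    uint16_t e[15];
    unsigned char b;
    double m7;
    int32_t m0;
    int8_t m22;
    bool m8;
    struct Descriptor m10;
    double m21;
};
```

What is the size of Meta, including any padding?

Descriptor: version at 0 (size 1, align 1) → ends 1; pad 3 to align 4 for seq; seq at 4 (size 4, align 4) → ends 8; window at 8 (size 2, align 2) → ends 10; ttl at 10 (size 1, align 1) → ends 11; pad 1 to align 4 for ack; ack at 12 (size 4, align 4) → ends 16; total 16 bytes, alignment 4
m4 at 0 (size 4, align 4) → ends 4
pad 4 to align 8 for m20
m20 at 8 (size 8, align 8) → ends 16
m12 at 16 (size 8, align 8) → ends 24
e at 24 (size 30, align 2) → ends 54
b at 54 (size 1, align 1) → ends 55
pad 1 to align 8 for m7
m7 at 56 (size 8, align 8) → ends 64
m0 at 64 (size 4, align 4) → ends 68
m22 at 68 (size 1, align 1) → ends 69
m8 at 69 (size 1, align 1) → ends 70
pad 2 to align 4 for m10
m10 at 72 (size 16, align 4) → ends 88
m21 at 88 (size 8, align 8) → ends 96
total 96 bytes, alignment 8

96 bytes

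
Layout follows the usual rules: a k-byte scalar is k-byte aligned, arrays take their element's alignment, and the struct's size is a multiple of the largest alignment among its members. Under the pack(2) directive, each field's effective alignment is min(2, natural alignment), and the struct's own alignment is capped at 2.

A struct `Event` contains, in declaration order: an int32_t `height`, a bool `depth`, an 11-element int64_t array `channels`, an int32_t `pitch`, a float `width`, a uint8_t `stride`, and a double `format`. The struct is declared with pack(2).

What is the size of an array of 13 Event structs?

height at 0 (size 4, align 2) → ends 4
depth at 4 (size 1, align 1) → ends 5
pad 1 to align 2 for channels
channels at 6 (size 88, align 2) → ends 94
pitch at 94 (size 4, align 2) → ends 98
width at 98 (size 4, align 2) → ends 102
stride at 102 (size 1, align 1) → ends 103
pad 1 to align 2 for format
format at 104 (size 8, align 2) → ends 112
total 112 bytes, alignment 2
array of 13: 13 × 112 = 1456

1456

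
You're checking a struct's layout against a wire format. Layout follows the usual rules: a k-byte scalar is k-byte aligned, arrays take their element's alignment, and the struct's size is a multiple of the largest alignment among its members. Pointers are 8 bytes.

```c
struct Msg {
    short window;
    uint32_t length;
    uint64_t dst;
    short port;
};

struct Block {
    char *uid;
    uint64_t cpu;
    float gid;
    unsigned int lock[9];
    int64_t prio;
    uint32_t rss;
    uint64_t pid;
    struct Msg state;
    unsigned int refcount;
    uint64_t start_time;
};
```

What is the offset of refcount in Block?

104

Msg: 0..2  window  (2B, 2-aligned); 2..4  -- padding (2B); 4..8  length  (4B, 4-aligned); 8..16  dst  (8B, 8-aligned); 16..18  port  (2B, 2-aligned); 18..24  -- tail padding (6B); sizeof = 24, alignof = 8
0..8  uid  (8B, 8-aligned)
8..16  cpu  (8B, 8-aligned)
16..20  gid  (4B, 4-aligned)
20..56  lock  (36B, 4-aligned)
56..64  prio  (8B, 8-aligned)
64..68  rss  (4B, 4-aligned)
68..72  -- padding (4B)
72..80  pid  (8B, 8-aligned)
80..104  state  (24B, 8-aligned)
104..108  refcount  (4B, 4-aligned)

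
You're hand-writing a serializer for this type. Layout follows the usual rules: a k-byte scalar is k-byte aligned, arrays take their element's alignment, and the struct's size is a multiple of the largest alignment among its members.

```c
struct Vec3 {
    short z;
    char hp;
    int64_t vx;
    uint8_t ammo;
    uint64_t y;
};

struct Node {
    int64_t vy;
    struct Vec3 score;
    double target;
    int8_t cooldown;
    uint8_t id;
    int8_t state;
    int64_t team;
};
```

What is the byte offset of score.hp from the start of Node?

Vec3: 0..2  z  (2B, 2-aligned); 2..3  hp  (1B, 1-aligned); 3..8  -- padding (5B); 8..16  vx  (8B, 8-aligned); 16..17  ammo  (1B, 1-aligned); 17..24  -- padding (7B); 24..32  y  (8B, 8-aligned); sizeof = 32, alignof = 8
0..8  vy  (8B, 8-aligned)
8..40  score  (32B, 8-aligned)
within Vec3: hp at 2
8 + 2 = 10

10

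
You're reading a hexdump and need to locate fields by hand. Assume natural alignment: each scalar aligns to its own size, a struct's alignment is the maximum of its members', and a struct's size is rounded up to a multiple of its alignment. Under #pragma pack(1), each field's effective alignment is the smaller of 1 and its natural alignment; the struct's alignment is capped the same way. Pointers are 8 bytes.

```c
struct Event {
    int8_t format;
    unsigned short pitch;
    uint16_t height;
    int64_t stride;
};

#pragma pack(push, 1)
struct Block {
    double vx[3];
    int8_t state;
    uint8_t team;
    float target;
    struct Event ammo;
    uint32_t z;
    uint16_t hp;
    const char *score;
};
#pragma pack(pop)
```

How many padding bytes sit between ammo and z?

Event: 0..1  format  (1B, 1-aligned); 1..2  -- padding (1B); 2..4  pitch  (2B, 2-aligned); 4..6  height  (2B, 2-aligned); 6..8  -- padding (2B); 8..16  stride  (8B, 8-aligned); sizeof = 16, alignof = 8
0..24  vx  (24B, 1-aligned)
24..25  state  (1B, 1-aligned)
25..26  team  (1B, 1-aligned)
26..30  target  (4B, 1-aligned)
30..46  ammo  (16B, 1-aligned)
46..50  z  (4B, 1-aligned)

0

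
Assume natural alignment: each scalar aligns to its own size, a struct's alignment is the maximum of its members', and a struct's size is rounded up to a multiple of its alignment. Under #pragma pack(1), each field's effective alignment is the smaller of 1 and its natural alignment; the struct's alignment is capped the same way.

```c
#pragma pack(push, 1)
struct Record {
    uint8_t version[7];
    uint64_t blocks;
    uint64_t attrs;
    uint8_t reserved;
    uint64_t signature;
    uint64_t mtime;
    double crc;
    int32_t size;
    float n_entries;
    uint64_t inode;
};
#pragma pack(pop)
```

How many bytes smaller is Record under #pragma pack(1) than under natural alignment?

natural layout:
  @0: version [7B, align 1] → 7
  +1 pad (align 8)
  @8: blocks [8B, align 8] → 16
  @16: attrs [8B, align 8] → 24
  @24: reserved [1B, align 1] → 25
  +7 pad (align 8)
  @32: signature [8B, align 8] → 40
  @40: mtime [8B, align 8] → 48
  @48: crc [8B, align 8] → 56
  @56: size [4B, align 4] → 60
  @60: n_entries [4B, align 4] → 64
  @64: inode [8B, align 8] → 72
  size 72, align 8
packed(1) layout:
  @0: version [7B, align 1] → 7
  @7: blocks [8B, align 1] → 15
  @15: attrs [8B, align 1] → 23
  @23: reserved [1B, align 1] → 24
  @24: signature [8B, align 1] → 32
  @32: mtime [8B, align 1] → 40
  @40: crc [8B, align 1] → 48
  @48: size [4B, align 1] → 52
  @52: n_entries [4B, align 1] → 56
  @56: inode [8B, align 1] → 64
  size 64, align 1
72 − 64 = 8

8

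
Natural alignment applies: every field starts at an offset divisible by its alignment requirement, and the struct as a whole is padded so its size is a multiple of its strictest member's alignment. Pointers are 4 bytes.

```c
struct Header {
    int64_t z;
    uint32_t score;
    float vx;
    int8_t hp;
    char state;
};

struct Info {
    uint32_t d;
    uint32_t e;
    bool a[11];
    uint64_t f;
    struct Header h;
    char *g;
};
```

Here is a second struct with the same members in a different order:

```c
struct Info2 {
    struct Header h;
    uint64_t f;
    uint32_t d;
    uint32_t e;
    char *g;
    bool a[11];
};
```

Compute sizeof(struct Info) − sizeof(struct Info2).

Header: 0..8  z  (8B, 8-aligned); 8..12  score  (4B, 4-aligned); 12..16  vx  (4B, 4-aligned); 16..17  hp  (1B, 1-aligned); 17..18  state  (1B, 1-aligned); 18..24  -- tail padding (6B); sizeof = 24, alignof = 8
0..4  d  (4B, 4-aligned)
4..8  e  (4B, 4-aligned)
8..19  a  (11B, 1-aligned)
19..24  -- padding (5B)
24..32  f  (8B, 8-aligned)
32..56  h  (24B, 8-aligned)
56..60  g  (4B, 4-aligned)
60..64  -- tail padding (4B)
sizeof = 64, alignof = 8
— Info2 —
0..24  h  (24B, 8-aligned)
24..32  f  (8B, 8-aligned)
32..36  d  (4B, 4-aligned)
36..40  e  (4B, 4-aligned)
40..44  g  (4B, 4-aligned)
44..55  a  (11B, 1-aligned)
55..56  -- tail padding (1B)
sizeof = 56, alignof = 8
64 − 56 = 8

8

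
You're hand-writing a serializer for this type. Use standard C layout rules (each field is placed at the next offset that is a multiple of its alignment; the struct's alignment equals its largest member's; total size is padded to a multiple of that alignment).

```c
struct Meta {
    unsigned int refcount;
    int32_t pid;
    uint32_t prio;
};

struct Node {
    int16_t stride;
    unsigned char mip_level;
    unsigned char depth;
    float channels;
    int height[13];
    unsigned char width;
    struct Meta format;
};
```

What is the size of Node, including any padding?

76 bytes

Meta: @0: refcount [4B, align 4] → 4; @4: pid [4B, align 4] → 8; @8: prio [4B, align 4] → 12; size 12, align 4
@0: stride [2B, align 2] → 2
@2: mip_level [1B, align 1] → 3
@3: depth [1B, align 1] → 4
@4: channels [4B, align 4] → 8
@8: height [52B, align 4] → 60
@60: width [1B, align 1] → 61
+3 pad (align 4)
@64: format [12B, align 4] → 76
size 76, align 4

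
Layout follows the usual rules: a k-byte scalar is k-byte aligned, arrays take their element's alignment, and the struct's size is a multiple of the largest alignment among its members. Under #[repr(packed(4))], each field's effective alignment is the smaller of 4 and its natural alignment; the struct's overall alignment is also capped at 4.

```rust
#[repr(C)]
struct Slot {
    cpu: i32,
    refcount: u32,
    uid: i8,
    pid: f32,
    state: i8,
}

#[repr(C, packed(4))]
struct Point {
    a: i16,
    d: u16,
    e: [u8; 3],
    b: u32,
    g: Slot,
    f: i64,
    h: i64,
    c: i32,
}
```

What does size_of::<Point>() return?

52 bytes

Slot: @0: cpu [4B, align 4] → 4; @4: refcount [4B, align 4] → 8; @8: uid [1B, align 1] → 9; +3 pad (align 4); @12: pid [4B, align 4] → 16; @16: state [1B, align 1] → 17; +3 tail pad (align 4); size 20, align 4
@0: a [2B, align 2] → 2
@2: d [2B, align 2] → 4
@4: e [3B, align 1] → 7
+1 pad (align 4)
@8: b [4B, align 4] → 12
@12: g [20B, align 4] → 32
@32: f [8B, align 4] → 40
@40: h [8B, align 4] → 48
@48: c [4B, align 4] → 52
size 52, align 4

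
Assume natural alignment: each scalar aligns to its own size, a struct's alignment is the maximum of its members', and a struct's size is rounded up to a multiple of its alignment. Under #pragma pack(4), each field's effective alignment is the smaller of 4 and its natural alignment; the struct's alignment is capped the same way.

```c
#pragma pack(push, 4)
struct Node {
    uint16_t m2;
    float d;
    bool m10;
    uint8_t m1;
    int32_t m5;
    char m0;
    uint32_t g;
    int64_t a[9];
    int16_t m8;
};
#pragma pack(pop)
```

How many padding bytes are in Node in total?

9

m2 at 0 (size 2, align 2) → ends 2
pad 2 to align 4 for d
d at 4 (size 4, align 4) → ends 8
m10 at 8 (size 1, align 1) → ends 9
m1 at 9 (size 1, align 1) → ends 10
pad 2 to align 4 for m5
m5 at 12 (size 4, align 4) → ends 16
m0 at 16 (size 1, align 1) → ends 17
pad 3 to align 4 for g
g at 20 (size 4, align 4) → ends 24
a at 24 (size 72, align 4) → ends 96
m8 at 96 (size 2, align 2) → ends 98
tail pad 2 to reach multiple of 4
total 100 bytes, alignment 4
data bytes 91, size 100 → padding 9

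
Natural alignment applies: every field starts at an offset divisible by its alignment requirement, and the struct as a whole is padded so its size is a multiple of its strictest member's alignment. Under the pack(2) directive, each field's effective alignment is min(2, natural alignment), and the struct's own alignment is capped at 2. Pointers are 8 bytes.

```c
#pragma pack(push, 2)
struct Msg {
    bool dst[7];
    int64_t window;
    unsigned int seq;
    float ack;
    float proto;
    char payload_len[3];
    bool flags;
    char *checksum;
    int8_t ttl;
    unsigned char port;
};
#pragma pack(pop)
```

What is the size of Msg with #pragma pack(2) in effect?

42

dst at 0 (size 7, align 1) → ends 7
pad 1 to align 2 for window
window at 8 (size 8, align 2) → ends 16
seq at 16 (size 4, align 2) → ends 20
ack at 20 (size 4, align 2) → ends 24
proto at 24 (size 4, align 2) → ends 28
payload_len at 28 (size 3, align 1) → ends 31
flags at 31 (size 1, align 1) → ends 32
checksum at 32 (size 8, align 2) → ends 40
ttl at 40 (size 1, align 1) → ends 41
port at 41 (size 1, align 1) → ends 42
total 42 bytes, alignment 2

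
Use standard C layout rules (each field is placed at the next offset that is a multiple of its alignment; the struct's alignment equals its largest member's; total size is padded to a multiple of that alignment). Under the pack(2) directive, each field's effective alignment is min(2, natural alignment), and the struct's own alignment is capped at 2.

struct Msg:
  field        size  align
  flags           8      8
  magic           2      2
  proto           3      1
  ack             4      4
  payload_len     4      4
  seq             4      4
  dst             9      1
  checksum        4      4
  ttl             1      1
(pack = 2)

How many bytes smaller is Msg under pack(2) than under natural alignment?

natural layout:
  0..8  flags  (8B, 8-aligned)
  8..10  magic  (2B, 2-aligned)
  10..13  proto  (3B, 1-aligned)
  13..16  -- padding (3B)
  16..20  ack  (4B, 4-aligned)
  20..24  payload_len  (4B, 4-aligned)
  24..28  seq  (4B, 4-aligned)
  28..37  dst  (9B, 1-aligned)
  37..40  -- padding (3B)
  40..44  checksum  (4B, 4-aligned)
  44..45  ttl  (1B, 1-aligned)
  45..48  -- tail padding (3B)
  sizeof = 48, alignof = 8
packed(2) layout:
  0..8  flags  (8B, 2-aligned)
  8..10  magic  (2B, 2-aligned)
  10..13  proto  (3B, 1-aligned)
  13..14  -- padding (1B)
  14..18  ack  (4B, 2-aligned)
  18..22  payload_len  (4B, 2-aligned)
  22..26  seq  (4B, 2-aligned)
  26..35  dst  (9B, 1-aligned)
  35..36  -- padding (1B)
  36..40  checksum  (4B, 2-aligned)
  40..41  ttl  (1B, 1-aligned)
  41..42  -- tail padding (1B)
  sizeof = 42, alignof = 2
48 − 42 = 6

6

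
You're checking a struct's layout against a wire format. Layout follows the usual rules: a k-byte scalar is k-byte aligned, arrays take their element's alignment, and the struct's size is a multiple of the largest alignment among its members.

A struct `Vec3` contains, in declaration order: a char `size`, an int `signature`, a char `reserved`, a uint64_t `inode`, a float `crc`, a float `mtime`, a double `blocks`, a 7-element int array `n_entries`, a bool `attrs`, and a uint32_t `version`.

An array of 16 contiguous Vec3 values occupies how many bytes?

0..1  size  (1B, 1-aligned)
1..4  -- padding (3B)
4..8  signature  (4B, 4-aligned)
8..9  reserved  (1B, 1-aligned)
9..16  -- padding (7B)
16..24  inode  (8B, 8-aligned)
24..28  crc  (4B, 4-aligned)
28..32  mtime  (4B, 4-aligned)
32..40  blocks  (8B, 8-aligned)
40..68  n_entries  (28B, 4-aligned)
68..69  attrs  (1B, 1-aligned)
69..72  -- padding (3B)
72..76  version  (4B, 4-aligned)
76..80  -- tail padding (4B)
sizeof = 80, alignof = 8
array of 16: 16 × 80 = 1280

1280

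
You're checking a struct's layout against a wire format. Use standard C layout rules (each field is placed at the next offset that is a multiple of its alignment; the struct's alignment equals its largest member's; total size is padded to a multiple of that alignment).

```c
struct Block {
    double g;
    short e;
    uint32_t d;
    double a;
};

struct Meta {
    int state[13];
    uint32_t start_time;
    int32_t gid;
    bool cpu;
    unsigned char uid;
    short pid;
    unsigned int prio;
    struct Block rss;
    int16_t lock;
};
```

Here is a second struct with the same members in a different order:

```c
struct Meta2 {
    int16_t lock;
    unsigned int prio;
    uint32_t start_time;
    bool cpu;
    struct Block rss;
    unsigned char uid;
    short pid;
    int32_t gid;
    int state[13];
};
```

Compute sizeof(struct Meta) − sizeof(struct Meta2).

Block: 0..8  g  (8B, 8-aligned); 8..10  e  (2B, 2-aligned); 10..12  -- padding (2B); 12..16  d  (4B, 4-aligned); 16..24  a  (8B, 8-aligned); sizeof = 24, alignof = 8
0..52  state  (52B, 4-aligned)
52..56  start_time  (4B, 4-aligned)
56..60  gid  (4B, 4-aligned)
60..61  cpu  (1B, 1-aligned)
61..62  uid  (1B, 1-aligned)
62..64  pid  (2B, 2-aligned)
64..68  prio  (4B, 4-aligned)
68..72  -- padding (4B)
72..96  rss  (24B, 8-aligned)
96..98  lock  (2B, 2-aligned)
98..104  -- tail padding (6B)
sizeof = 104, alignof = 8
— Meta2 —
0..2  lock  (2B, 2-aligned)
2..4  -- padding (2B)
4..8  prio  (4B, 4-aligned)
8..12  start_time  (4B, 4-aligned)
12..13  cpu  (1B, 1-aligned)
13..16  -- padding (3B)
16..40  rss  (24B, 8-aligned)
40..41  uid  (1B, 1-aligned)
41..42  -- padding (1B)
42..44  pid  (2B, 2-aligned)
44..48  gid  (4B, 4-aligned)
48..100  state  (52B, 4-aligned)
100..104  -- tail padding (4B)
sizeof = 104, alignof = 8
104 − 104 = 0

0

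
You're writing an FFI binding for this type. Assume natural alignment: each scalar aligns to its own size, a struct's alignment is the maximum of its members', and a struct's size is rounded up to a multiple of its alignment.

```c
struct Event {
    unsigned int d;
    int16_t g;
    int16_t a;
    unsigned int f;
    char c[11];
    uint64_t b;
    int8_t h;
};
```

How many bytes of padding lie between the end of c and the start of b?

@0: d [4B, align 4] → 4
@4: g [2B, align 2] → 6
@6: a [2B, align 2] → 8
@8: f [4B, align 4] → 12
@12: c [11B, align 1] → 23
+1 pad (align 8)
@24: b [8B, align 8] → 32

1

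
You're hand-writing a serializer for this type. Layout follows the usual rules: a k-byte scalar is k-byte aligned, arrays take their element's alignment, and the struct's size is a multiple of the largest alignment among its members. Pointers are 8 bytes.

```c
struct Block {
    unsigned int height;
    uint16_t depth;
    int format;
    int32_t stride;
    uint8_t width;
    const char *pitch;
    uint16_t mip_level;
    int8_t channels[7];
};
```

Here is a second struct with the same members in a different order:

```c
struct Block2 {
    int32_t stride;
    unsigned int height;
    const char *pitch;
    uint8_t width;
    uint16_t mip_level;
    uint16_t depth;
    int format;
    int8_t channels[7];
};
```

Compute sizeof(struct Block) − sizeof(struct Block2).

8

height at 0 (size 4, align 4) → ends 4
depth at 4 (size 2, align 2) → ends 6
pad 2 to align 4 for format
format at 8 (size 4, align 4) → ends 12
stride at 12 (size 4, align 4) → ends 16
width at 16 (size 1, align 1) → ends 17
pad 7 to align 8 for pitch
pitch at 24 (size 8, align 8) → ends 32
mip_level at 32 (size 2, align 2) → ends 34
channels at 34 (size 7, align 1) → ends 41
tail pad 7 to reach multiple of 8
total 48 bytes, alignment 8
— Block2 —
stride at 0 (size 4, align 4) → ends 4
height at 4 (size 4, align 4) → ends 8
pitch at 8 (size 8, align 8) → ends 16
width at 16 (size 1, align 1) → ends 17
pad 1 to align 2 for mip_level
mip_level at 18 (size 2, align 2) → ends 20
depth at 20 (size 2, align 2) → ends 22
pad 2 to align 4 for format
format at 24 (size 4, align 4) → ends 28
channels at 28 (size 7, align 1) → ends 35
tail pad 5 to reach multiple of 8
total 40 bytes, alignment 8
48 − 40 = 8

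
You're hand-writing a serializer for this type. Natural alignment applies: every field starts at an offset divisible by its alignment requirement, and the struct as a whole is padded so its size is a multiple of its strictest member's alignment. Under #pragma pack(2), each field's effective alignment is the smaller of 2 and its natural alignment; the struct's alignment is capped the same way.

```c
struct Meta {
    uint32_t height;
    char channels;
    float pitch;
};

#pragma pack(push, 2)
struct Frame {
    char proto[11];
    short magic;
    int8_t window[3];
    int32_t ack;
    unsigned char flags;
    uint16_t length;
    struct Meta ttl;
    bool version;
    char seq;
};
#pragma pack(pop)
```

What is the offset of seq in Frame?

39

Meta: height at 0 (size 4, align 4) → ends 4; channels at 4 (size 1, align 1) → ends 5; pad 3 to align 4 for pitch; pitch at 8 (size 4, align 4) → ends 12; total 12 bytes, alignment 4
proto at 0 (size 11, align 1) → ends 11
pad 1 to align 2 for magic
magic at 12 (size 2, align 2) → ends 14
window at 14 (size 3, align 1) → ends 17
pad 1 to align 2 for ack
ack at 18 (size 4, align 2) → ends 22
flags at 22 (size 1, align 1) → ends 23
pad 1 to align 2 for length
length at 24 (size 2, align 2) → ends 26
ttl at 26 (size 12, align 2) → ends 38
version at 38 (size 1, align 1) → ends 39
seq at 39 (size 1, align 1) → ends 40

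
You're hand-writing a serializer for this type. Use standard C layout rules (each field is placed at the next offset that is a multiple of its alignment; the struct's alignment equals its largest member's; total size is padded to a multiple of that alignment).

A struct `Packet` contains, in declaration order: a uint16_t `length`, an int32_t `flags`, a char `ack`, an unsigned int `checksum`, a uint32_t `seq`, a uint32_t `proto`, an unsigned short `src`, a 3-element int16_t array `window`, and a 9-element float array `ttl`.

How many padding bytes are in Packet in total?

5

length at 0 (size 2, align 2) → ends 2
pad 2 to align 4 for flags
flags at 4 (size 4, align 4) → ends 8
ack at 8 (size 1, align 1) → ends 9
pad 3 to align 4 for checksum
checksum at 12 (size 4, align 4) → ends 16
seq at 16 (size 4, align 4) → ends 20
proto at 20 (size 4, align 4) → ends 24
src at 24 (size 2, align 2) → ends 26
window at 26 (size 6, align 2) → ends 32
ttl at 32 (size 36, align 4) → ends 68
total 68 bytes, alignment 4
data bytes 63, size 68 → padding 5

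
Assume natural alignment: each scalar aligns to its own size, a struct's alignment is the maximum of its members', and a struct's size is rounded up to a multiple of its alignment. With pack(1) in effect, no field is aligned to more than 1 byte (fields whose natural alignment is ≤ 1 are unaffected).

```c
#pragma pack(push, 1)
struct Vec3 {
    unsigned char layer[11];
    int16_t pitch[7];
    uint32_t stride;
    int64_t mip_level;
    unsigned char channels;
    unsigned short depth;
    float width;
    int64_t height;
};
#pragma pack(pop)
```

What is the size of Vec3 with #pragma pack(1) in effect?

52

0..11  layer  (11B, 1-aligned)
11..25  pitch  (14B, 1-aligned)
25..29  stride  (4B, 1-aligned)
29..37  mip_level  (8B, 1-aligned)
37..38  channels  (1B, 1-aligned)
38..40  depth  (2B, 1-aligned)
40..44  width  (4B, 1-aligned)
44..52  height  (8B, 1-aligned)
sizeof = 52, alignof = 1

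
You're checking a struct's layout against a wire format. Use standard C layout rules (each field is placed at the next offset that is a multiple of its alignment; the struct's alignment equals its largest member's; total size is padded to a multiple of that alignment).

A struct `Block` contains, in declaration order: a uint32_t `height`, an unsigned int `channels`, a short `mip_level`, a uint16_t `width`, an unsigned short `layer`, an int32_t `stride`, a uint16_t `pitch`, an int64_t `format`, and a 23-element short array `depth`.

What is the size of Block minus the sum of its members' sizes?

@0: height [4B, align 4] → 4
@4: channels [4B, align 4] → 8
@8: mip_level [2B, align 2] → 10
@10: width [2B, align 2] → 12
@12: layer [2B, align 2] → 14
+2 pad (align 4)
@16: stride [4B, align 4] → 20
@20: pitch [2B, align 2] → 22
+2 pad (align 8)
@24: format [8B, align 8] → 32
@32: depth [46B, align 2] → 78
+2 tail pad (align 8)
size 80, align 8
data bytes 74, size 80 → padding 6

6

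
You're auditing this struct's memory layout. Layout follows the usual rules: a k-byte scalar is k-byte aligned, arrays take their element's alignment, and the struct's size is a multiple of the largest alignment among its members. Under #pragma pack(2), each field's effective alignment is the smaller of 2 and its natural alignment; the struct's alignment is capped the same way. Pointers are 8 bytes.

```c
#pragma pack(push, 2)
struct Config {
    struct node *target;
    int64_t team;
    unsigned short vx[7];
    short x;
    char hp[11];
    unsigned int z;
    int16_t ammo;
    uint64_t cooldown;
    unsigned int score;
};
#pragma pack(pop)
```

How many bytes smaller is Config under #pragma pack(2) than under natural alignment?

natural layout:
  @0: target [8B, align 8] → 8
  @8: team [8B, align 8] → 16
  @16: vx [14B, align 2] → 30
  @30: x [2B, align 2] → 32
  @32: hp [11B, align 1] → 43
  +1 pad (align 4)
  @44: z [4B, align 4] → 48
  @48: ammo [2B, align 2] → 50
  +6 pad (align 8)
  @56: cooldown [8B, align 8] → 64
  @64: score [4B, align 4] → 68
  +4 tail pad (align 8)
  size 72, align 8
packed(2) layout:
  @0: target [8B, align 2] → 8
  @8: team [8B, align 2] → 16
  @16: vx [14B, align 2] → 30
  @30: x [2B, align 2] → 32
  @32: hp [11B, align 1] → 43
  +1 pad (align 2)
  @44: z [4B, align 2] → 48
  @48: ammo [2B, align 2] → 50
  @50: cooldown [8B, align 2] → 58
  @58: score [4B, align 2] → 62
  size 62, align 2
72 − 62 = 10

10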